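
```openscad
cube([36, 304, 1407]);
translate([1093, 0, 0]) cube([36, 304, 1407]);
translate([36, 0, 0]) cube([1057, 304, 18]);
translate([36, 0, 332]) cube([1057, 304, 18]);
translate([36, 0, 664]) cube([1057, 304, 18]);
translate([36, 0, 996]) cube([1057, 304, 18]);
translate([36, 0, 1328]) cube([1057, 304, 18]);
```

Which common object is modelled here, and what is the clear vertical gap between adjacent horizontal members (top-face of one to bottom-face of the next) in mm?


A bookshelf. The clear shelf gap is 314 mm.

Two tall side panels with 5 horizontal boards between them — a bookshelf. The first two shelf undersides are at z = 0 and z = 332; with shelf thickness 18, the clear gap is 332 − 0 − 18 = 314 mm.


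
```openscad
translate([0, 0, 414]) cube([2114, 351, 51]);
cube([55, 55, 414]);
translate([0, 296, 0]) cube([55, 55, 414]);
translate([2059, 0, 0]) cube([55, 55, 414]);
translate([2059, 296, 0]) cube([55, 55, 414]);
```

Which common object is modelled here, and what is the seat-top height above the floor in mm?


A bench. The seat-top height is 465 mm.

A long slab on four corner posts — a bench. The slab sits at z = 414 with thickness 51, so the top is 414 + 51 = 465 mm.


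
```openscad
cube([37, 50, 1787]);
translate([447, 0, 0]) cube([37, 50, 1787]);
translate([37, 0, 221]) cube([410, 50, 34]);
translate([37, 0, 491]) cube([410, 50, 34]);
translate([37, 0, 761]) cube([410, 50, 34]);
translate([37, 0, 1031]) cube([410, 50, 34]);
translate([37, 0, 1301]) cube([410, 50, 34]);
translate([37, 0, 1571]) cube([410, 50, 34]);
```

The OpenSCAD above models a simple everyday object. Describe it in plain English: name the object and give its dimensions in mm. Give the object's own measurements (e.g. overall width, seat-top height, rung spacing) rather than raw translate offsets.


A straight ladder. Two 37×50 mm vertical rails, 1787 mm tall, stand 484 mm apart (outside-to-outside) with their front faces coplanar on the −y side. 6 rungs, each 50 mm deep and 34 mm tall, span between the inner faces of the rails, front faces flush with the rails. The lowest rung's underside is at z = 221 mm and rungs are spaced 270 mm apart (underside to underside).


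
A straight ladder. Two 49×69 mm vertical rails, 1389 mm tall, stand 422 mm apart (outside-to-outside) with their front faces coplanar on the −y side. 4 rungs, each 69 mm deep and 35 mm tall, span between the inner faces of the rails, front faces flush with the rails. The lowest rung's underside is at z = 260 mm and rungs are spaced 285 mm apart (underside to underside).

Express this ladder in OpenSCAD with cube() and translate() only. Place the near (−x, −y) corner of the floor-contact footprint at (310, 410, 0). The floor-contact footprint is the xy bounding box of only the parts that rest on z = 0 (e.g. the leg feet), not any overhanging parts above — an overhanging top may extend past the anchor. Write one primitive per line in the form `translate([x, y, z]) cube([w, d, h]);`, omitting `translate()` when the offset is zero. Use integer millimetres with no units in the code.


// rung span = 422 - 2*49 = 324
// rung[k] z = 260 + k*285
translate([310, 410, 0]) cube([49, 69, 1389]);
translate([683, 410, 0]) cube([49, 69, 1389]);
translate([359, 410, 260]) cube([324, 69, 35]);
translate([359, 410, 545]) cube([324, 69, 35]);
translate([359, 410, 830]) cube([324, 69, 35]);
translate([359, 410, 1115]) cube([324, 69, 35]);


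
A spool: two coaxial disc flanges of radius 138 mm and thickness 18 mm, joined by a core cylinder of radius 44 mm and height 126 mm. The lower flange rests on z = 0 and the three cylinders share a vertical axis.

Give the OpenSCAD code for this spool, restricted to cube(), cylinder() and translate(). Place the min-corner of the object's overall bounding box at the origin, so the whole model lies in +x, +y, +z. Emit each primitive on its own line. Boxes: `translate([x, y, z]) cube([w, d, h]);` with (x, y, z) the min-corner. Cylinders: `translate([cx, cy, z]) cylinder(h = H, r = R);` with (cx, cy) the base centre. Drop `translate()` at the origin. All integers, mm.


translate([138, 138, 0]) cylinder(h = 18, r = 138);
translate([138, 138, 18]) cylinder(h = 126, r = 44);
translate([138, 138, 144]) cylinder(h = 18, r = 138);


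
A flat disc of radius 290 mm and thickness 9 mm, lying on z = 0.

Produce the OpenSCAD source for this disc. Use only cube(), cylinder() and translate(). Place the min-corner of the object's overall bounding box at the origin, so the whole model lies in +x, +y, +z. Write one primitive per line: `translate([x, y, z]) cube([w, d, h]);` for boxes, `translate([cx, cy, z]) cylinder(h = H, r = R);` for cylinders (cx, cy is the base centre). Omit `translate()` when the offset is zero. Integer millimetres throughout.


translate([290, 290, 0]) cylinder(h = 9, r = 290);


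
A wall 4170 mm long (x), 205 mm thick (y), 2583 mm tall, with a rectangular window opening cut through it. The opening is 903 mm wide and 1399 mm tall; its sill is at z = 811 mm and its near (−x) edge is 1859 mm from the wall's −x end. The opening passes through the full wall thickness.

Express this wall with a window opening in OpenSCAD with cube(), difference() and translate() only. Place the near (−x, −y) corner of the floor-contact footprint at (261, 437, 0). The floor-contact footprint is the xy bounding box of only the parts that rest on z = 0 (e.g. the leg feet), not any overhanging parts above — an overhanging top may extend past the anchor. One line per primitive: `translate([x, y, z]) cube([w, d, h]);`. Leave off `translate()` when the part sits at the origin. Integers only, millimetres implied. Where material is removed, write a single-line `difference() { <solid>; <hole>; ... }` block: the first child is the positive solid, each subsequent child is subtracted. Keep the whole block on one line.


difference() { translate([261, 437, 0]) cube([4170, 205, 2583]); translate([2120, 437, 811]) cube([903, 205, 1399]); }


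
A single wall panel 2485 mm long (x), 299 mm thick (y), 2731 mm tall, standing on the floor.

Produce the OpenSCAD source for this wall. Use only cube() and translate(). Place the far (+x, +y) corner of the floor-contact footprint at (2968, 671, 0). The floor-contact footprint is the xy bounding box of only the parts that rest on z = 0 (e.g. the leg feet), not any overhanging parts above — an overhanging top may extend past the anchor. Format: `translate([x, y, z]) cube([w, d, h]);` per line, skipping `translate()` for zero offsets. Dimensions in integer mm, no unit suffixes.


translate([483, 372, 0]) cube([2485, 299, 2731]);


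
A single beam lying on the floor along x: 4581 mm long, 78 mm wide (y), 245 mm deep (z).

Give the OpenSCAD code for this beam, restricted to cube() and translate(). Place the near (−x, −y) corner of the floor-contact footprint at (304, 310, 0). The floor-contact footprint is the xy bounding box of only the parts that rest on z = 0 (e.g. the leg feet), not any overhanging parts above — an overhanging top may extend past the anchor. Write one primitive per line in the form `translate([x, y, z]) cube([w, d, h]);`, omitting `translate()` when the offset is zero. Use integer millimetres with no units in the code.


translate([304, 310, 0]) cube([4581, 78, 245]);


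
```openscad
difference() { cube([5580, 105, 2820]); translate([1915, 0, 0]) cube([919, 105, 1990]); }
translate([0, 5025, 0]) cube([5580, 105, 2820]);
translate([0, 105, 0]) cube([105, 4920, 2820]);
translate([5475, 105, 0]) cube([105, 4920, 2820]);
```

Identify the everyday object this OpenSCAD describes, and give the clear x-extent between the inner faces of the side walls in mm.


A single room. The interior width is 5370 mm.

Four walls enclosing a rectangle with a door in the front wall — a room. Outside width 5580 minus two 105 mm walls gives 5370 mm.


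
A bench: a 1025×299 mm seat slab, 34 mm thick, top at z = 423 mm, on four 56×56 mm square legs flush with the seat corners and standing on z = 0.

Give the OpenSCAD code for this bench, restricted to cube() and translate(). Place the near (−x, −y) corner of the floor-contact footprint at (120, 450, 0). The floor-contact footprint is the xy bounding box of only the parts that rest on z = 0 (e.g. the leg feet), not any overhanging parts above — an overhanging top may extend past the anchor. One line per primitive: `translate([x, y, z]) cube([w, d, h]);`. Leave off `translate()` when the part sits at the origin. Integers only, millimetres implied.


translate([120, 450, 389]) cube([1025, 299, 34]);
translate([120, 450, 0]) cube([56, 56, 389]);
translate([120, 693, 0]) cube([56, 56, 389]);
translate([1089, 450, 0]) cube([56, 56, 389]);
translate([1089, 693, 0]) cube([56, 56, 389]);


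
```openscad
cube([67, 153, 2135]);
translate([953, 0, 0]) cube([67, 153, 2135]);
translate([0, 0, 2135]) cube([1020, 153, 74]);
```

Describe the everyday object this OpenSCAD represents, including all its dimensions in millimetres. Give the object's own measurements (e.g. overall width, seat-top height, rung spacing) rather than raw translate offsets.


A door frame. The clear opening is 886 mm wide and 2135 mm high. Two 67 mm wide jambs, 153 mm deep, stand either side of the opening from the floor to the top of the opening. A 74 mm thick head sits across the top of both jambs, spanning the full outside width of the frame.


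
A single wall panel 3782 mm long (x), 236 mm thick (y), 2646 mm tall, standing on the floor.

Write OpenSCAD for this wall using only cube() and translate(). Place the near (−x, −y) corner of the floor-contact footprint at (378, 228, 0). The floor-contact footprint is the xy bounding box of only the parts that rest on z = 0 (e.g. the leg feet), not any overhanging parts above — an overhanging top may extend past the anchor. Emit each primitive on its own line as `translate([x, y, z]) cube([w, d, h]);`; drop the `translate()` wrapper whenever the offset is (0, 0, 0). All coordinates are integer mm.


translate([378, 228, 0]) cube([3782, 236, 2646]);


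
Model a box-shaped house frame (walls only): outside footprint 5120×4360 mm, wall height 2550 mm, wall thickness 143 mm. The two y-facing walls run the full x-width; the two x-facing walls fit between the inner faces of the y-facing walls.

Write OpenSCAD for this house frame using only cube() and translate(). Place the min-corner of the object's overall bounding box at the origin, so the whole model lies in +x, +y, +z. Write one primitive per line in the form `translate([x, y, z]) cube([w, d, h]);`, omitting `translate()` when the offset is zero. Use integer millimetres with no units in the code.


cube([5120, 143, 2550]);
translate([0, 4217, 0]) cube([5120, 143, 2550]);
translate([0, 143, 0]) cube([143, 4074, 2550]);
translate([4977, 143, 0]) cube([143, 4074, 2550]);


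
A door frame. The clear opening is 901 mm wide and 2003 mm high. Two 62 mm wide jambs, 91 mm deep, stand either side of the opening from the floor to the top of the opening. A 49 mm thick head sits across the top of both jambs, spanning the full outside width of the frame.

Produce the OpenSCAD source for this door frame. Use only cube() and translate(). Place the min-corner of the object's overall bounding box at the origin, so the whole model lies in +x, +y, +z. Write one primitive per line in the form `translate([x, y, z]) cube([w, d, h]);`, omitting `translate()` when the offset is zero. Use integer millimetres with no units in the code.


cube([62, 91, 2003]);
translate([963, 0, 0]) cube([62, 91, 2003]);
translate([0, 0, 2003]) cube([1025, 91, 49]);


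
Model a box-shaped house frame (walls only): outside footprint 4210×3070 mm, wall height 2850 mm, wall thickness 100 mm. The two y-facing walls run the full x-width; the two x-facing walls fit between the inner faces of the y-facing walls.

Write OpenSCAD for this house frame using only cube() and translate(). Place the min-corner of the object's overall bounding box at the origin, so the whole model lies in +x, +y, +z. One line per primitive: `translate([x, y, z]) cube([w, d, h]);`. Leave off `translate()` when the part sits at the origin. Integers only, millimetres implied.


cube([4210, 100, 2850]);
translate([0, 2970, 0]) cube([4210, 100, 2850]);
translate([0, 100, 0]) cube([100, 2870, 2850]);
translate([4110, 100, 0]) cube([100, 2870, 2850]);


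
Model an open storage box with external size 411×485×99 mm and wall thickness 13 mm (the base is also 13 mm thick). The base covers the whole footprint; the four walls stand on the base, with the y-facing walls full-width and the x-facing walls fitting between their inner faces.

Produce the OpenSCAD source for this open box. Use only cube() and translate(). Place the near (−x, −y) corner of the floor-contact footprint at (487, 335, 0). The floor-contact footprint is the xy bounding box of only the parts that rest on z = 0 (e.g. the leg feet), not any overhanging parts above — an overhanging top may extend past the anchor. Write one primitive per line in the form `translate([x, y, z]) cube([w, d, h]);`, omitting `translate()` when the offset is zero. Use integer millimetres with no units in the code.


translate([487, 335, 0]) cube([411, 485, 13]);
translate([487, 335, 13]) cube([411, 13, 86]);
translate([487, 807, 13]) cube([411, 13, 86]);
translate([487, 348, 13]) cube([13, 459, 86]);
translate([885, 348, 13]) cube([13, 459, 86]);


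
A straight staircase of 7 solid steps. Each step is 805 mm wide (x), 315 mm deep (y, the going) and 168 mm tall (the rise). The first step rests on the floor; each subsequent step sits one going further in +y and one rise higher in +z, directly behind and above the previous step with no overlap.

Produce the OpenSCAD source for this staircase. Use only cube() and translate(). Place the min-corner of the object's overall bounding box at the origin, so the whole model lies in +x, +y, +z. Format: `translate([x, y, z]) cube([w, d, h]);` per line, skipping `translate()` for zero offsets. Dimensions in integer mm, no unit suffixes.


cube([805, 315, 168]);
translate([0, 315, 168]) cube([805, 315, 168]);
translate([0, 630, 336]) cube([805, 315, 168]);
translate([0, 945, 504]) cube([805, 315, 168]);
translate([0, 1260, 672]) cube([805, 315, 168]);
translate([0, 1575, 840]) cube([805, 315, 168]);
translate([0, 1890, 1008]) cube([805, 315, 168]);


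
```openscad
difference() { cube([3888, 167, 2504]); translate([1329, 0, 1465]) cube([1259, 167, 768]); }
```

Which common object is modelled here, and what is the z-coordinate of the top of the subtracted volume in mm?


A wall with a window opening. The window head height is 2233 mm.

A wall with a rectangular opening subtracted — a window. Sill at z = 1465, opening 768 mm tall, so the head is at 1465 + 768 = 2233 mm.


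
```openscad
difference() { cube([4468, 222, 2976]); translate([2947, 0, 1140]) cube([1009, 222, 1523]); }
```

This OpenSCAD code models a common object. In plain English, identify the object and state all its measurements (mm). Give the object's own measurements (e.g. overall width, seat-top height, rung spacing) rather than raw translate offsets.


A wall 4468 mm long (x), 222 mm thick (y), 2976 mm tall, with a rectangular window opening cut through it. The opening is 1009 mm wide and 1523 mm tall; its sill is at z = 1140 mm and its near (−x) edge is 2947 mm from the wall's −x end. The opening passes through the full wall thickness.


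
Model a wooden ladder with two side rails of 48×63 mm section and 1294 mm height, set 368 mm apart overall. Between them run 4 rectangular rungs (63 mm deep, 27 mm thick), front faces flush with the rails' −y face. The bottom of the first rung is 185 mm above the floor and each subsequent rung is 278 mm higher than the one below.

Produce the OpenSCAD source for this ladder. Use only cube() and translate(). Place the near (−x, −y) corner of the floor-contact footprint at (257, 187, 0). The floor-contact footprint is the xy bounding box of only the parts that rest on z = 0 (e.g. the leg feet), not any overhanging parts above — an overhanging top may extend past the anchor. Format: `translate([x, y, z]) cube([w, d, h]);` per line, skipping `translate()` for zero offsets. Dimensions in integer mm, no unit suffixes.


translate([257, 187, 0]) cube([48, 63, 1294]);
translate([577, 187, 0]) cube([48, 63, 1294]);
translate([305, 187, 185]) cube([272, 63, 27]);
translate([305, 187, 463]) cube([272, 63, 27]);
translate([305, 187, 741]) cube([272, 63, 27]);
translate([305, 187, 1019]) cube([272, 63, 27]);


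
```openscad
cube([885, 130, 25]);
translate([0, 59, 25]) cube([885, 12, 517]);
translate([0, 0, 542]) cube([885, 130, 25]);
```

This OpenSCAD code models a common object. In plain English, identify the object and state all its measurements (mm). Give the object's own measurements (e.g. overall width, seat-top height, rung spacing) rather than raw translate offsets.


An I-beam lying along x, 885 mm long. Overall section height 567 mm. Two flanges 130 mm wide (y) and 25 mm thick, one on the floor and one at the top; a web 12 mm thick runs between them, centred on the flange width.


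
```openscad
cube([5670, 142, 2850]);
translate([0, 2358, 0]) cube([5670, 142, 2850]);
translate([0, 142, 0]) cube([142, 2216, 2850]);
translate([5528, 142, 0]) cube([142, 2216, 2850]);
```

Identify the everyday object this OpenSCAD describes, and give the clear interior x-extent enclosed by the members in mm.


A house (or room) frame. The interior width is 5386 mm.

Four 2850 mm walls enclosing a rectangle with no floor or roof — a room or house frame. Outside width is 5670 mm and wall thickness is 142 mm, so the interior width is 5670 − 2 × 142 = 5386 mm.


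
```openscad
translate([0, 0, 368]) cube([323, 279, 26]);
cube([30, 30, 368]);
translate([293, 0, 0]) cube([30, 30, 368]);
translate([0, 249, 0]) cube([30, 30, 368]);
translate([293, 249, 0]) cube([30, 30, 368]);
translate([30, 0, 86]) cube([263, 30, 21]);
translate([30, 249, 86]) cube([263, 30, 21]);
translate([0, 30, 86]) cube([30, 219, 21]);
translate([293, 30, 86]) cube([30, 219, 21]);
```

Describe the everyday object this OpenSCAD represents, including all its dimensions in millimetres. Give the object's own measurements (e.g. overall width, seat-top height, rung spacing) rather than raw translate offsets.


A four-legged stool. The seat is a 323×279×26 mm slab whose top surface is at z = 394 mm; four square legs, each 30×30 mm in cross-section, run from the floor (z = 0) to the underside of the seat, each flush with a corner of the seat. Four stretchers, 30 mm wide and 21 mm tall, connect adjacent legs with their undersides at z = 86 mm, each running between the inner faces of the legs it joins and aligned with the legs' outer faces on the other axis.


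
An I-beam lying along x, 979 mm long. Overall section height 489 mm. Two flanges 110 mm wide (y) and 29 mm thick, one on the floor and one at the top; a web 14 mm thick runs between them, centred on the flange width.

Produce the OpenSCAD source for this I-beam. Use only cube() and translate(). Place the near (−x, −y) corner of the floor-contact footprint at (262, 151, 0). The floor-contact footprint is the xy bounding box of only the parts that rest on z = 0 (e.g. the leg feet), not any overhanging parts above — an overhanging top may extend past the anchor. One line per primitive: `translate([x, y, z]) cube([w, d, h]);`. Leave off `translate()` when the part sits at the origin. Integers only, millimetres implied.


translate([262, 151, 0]) cube([979, 110, 29]);
translate([262, 199, 29]) cube([979, 14, 431]);
translate([262, 151, 460]) cube([979, 110, 29]);


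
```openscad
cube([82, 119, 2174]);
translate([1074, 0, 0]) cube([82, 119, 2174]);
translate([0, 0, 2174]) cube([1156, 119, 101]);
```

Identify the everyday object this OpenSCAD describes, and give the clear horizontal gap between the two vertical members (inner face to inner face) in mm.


A door frame. The clear opening width is 992 mm.

Two 2174 mm tall posts with a header on top — a door frame. The left jamb is 82 mm wide at x = 0; the right jamb starts at x = 1074. The clear opening is 1074 − 82 = 992 mm.


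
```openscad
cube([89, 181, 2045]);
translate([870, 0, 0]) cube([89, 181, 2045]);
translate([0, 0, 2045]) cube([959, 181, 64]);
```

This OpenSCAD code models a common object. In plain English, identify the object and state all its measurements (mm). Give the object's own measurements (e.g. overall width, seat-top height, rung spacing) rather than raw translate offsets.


A door frame. The clear opening is 781 mm wide and 2045 mm high. Two 89 mm wide jambs, 181 mm deep, stand either side of the opening from the floor to the top of the opening. A 64 mm thick head sits across the top of both jambs, spanning the full outside width of the frame.


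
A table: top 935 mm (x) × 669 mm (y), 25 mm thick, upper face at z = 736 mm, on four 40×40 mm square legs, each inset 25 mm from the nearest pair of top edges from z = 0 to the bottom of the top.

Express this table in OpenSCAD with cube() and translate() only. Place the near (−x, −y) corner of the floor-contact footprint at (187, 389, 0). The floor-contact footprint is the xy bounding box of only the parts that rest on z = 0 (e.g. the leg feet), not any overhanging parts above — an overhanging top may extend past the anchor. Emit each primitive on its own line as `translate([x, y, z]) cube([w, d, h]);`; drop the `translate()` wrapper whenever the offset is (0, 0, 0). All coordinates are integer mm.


translate([162, 364, 711]) cube([935, 669, 25]);
translate([187, 389, 0]) cube([40, 40, 711]);
translate([1032, 389, 0]) cube([40, 40, 711]);
translate([187, 968, 0]) cube([40, 40, 711]);
translate([1032, 968, 0]) cube([40, 40, 711]);


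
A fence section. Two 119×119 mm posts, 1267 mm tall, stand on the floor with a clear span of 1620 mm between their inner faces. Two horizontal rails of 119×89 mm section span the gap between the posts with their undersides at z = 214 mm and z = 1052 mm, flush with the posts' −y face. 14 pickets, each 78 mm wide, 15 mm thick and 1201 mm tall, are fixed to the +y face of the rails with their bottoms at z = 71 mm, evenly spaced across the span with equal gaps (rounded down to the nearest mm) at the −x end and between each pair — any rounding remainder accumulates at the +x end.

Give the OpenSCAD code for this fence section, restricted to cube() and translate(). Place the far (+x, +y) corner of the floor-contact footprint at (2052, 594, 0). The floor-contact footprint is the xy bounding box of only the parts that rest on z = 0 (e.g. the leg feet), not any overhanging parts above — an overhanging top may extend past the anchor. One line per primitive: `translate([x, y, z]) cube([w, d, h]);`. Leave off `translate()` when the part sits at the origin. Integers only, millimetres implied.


translate([194, 475, 0]) cube([119, 119, 1267]);
translate([1933, 475, 0]) cube([119, 119, 1267]);
translate([313, 475, 214]) cube([1620, 119, 89]);
translate([313, 475, 1052]) cube([1620, 119, 89]);
translate([348, 594, 71]) cube([78, 15, 1201]);
translate([461, 594, 71]) cube([78, 15, 1201]);
translate([574, 594, 71]) cube([78, 15, 1201]);
translate([687, 594, 71]) cube([78, 15, 1201]);
translate([800, 594, 71]) cube([78, 15, 1201]);
translate([913, 594, 71]) cube([78, 15, 1201]);
translate([1026, 594, 71]) cube([78, 15, 1201]);
translate([1139, 594, 71]) cube([78, 15, 1201]);
translate([1252, 594, 71]) cube([78, 15, 1201]);
translate([1365, 594, 71]) cube([78, 15, 1201]);
translate([1478, 594, 71]) cube([78, 15, 1201]);
translate([1591, 594, 71]) cube([78, 15, 1201]);
translate([1704, 594, 71]) cube([78, 15, 1201]);
translate([1817, 594, 71]) cube([78, 15, 1201]);


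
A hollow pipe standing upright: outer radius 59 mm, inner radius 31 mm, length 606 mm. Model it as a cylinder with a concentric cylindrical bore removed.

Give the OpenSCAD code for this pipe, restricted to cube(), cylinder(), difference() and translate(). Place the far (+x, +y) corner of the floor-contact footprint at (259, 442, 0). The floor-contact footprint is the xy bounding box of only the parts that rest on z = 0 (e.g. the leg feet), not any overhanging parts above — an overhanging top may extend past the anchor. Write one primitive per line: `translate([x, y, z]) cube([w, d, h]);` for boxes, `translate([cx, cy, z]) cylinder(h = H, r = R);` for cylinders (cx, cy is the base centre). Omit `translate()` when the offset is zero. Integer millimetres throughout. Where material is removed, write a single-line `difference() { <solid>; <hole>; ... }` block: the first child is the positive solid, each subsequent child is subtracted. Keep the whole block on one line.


difference() { translate([200, 383, 0]) cylinder(h = 606, r = 59); translate([200, 383, 0]) cylinder(h = 606, r = 31); }


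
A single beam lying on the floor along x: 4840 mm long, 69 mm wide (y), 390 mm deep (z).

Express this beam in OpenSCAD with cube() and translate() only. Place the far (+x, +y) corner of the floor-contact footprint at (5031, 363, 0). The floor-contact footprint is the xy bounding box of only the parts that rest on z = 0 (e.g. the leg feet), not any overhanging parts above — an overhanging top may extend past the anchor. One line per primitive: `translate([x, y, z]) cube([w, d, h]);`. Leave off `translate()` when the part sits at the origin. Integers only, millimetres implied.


translate([191, 294, 0]) cube([4840, 69, 390]);


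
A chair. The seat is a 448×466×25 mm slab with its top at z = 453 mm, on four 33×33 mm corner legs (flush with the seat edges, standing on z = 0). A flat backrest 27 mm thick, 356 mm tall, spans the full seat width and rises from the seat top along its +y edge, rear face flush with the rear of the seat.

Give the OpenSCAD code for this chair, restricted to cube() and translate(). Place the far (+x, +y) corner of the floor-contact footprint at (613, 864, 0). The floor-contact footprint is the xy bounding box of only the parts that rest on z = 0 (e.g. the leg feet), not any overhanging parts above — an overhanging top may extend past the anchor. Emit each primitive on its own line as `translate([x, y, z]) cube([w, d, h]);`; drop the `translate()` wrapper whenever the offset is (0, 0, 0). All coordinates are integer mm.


// leg_h = 453 - 25 = 428
translate([165, 398, 428]) cube([448, 466, 25]);
translate([165, 398, 0]) cube([33, 33, 428]);
translate([580, 398, 0]) cube([33, 33, 428]);
translate([165, 831, 0]) cube([33, 33, 428]);
translate([580, 831, 0]) cube([33, 33, 428]);
translate([165, 837, 453]) cube([448, 27, 356]);


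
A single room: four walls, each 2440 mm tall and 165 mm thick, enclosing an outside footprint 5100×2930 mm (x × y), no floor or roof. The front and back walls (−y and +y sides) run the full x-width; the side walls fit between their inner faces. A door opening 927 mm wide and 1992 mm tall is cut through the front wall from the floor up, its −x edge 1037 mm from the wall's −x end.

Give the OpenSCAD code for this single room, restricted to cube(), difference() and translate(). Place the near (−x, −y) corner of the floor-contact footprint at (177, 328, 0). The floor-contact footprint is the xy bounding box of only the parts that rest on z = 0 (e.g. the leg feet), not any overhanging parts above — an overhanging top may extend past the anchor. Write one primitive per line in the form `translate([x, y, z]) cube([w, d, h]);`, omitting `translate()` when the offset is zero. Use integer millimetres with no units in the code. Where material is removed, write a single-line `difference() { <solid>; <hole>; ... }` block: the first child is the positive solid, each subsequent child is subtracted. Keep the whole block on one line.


difference() { translate([177, 328, 0]) cube([5100, 165, 2440]); translate([1214, 328, 0]) cube([927, 165, 1992]); }
translate([177, 3093, 0]) cube([5100, 165, 2440]);
translate([177, 493, 0]) cube([165, 2600, 2440]);
translate([5112, 493, 0]) cube([165, 2600, 2440]);


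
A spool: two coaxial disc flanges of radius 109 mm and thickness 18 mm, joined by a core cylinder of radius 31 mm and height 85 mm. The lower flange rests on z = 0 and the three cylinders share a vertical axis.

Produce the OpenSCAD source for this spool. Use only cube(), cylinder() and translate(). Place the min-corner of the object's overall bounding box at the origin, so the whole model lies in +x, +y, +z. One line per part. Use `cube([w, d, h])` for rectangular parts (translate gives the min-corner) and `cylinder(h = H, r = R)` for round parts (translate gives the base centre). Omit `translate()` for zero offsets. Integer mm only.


translate([109, 109, 0]) cylinder(h = 18, r = 109);
translate([109, 109, 18]) cylinder(h = 85, r = 31);
translate([109, 109, 103]) cylinder(h = 18, r = 109);


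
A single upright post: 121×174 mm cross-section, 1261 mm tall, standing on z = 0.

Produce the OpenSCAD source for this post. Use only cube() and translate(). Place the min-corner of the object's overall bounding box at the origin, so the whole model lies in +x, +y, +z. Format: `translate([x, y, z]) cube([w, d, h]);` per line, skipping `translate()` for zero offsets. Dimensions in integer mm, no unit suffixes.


cube([121, 174, 1261]);


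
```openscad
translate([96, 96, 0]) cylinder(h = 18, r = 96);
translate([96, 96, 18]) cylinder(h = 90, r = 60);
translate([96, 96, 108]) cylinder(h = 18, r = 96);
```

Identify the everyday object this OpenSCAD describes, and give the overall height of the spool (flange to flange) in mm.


A spool. The overall height is 126 mm.

Three coaxial cylinders, large–small–large — a spool. Two 18 mm flanges and a 90 mm core give 18 + 90 + 18 = 126 mm.


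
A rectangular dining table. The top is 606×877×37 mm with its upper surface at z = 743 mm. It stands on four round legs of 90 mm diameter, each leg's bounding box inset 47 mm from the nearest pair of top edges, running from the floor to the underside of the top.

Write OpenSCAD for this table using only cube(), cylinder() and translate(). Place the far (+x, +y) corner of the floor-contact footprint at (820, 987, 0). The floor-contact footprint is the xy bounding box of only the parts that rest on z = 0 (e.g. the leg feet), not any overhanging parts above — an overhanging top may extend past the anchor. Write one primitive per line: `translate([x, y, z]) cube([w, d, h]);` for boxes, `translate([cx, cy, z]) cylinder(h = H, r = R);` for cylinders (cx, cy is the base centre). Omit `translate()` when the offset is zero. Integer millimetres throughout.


translate([261, 157, 706]) cube([606, 877, 37]);
translate([353, 249, 0]) cylinder(h = 706, r = 45);
translate([775, 249, 0]) cylinder(h = 706, r = 45);
translate([353, 942, 0]) cylinder(h = 706, r = 45);
translate([775, 942, 0]) cylinder(h = 706, r = 45);


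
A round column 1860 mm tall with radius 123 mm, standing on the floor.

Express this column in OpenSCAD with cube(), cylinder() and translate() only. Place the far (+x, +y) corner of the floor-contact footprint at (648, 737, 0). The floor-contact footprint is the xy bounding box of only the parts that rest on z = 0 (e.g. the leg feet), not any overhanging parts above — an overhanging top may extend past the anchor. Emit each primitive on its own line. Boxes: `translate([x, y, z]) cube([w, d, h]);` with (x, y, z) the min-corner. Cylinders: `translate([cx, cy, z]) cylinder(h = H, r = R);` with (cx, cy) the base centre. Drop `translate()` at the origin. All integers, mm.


translate([525, 614, 0]) cylinder(h = 1860, r = 123);


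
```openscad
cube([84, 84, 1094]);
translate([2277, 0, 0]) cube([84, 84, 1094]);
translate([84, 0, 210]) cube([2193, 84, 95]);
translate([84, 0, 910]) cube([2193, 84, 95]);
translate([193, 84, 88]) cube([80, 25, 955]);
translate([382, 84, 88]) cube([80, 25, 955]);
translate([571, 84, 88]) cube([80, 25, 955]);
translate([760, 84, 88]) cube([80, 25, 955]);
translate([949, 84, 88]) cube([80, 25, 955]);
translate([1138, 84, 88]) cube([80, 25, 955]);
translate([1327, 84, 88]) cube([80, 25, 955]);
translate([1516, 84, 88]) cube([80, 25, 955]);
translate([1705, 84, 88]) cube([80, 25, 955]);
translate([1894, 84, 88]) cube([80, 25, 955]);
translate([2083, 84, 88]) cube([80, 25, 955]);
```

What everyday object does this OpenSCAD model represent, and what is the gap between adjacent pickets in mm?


A fence section. The picket gap is 109 mm.

Two posts, two rails, 11 pickets — a fence section. Span 2193 mm holds 11 pickets of 80 mm with 12 equal gaps: ⌊(2193 − 11·80) / 12⌋ = 109 mm.


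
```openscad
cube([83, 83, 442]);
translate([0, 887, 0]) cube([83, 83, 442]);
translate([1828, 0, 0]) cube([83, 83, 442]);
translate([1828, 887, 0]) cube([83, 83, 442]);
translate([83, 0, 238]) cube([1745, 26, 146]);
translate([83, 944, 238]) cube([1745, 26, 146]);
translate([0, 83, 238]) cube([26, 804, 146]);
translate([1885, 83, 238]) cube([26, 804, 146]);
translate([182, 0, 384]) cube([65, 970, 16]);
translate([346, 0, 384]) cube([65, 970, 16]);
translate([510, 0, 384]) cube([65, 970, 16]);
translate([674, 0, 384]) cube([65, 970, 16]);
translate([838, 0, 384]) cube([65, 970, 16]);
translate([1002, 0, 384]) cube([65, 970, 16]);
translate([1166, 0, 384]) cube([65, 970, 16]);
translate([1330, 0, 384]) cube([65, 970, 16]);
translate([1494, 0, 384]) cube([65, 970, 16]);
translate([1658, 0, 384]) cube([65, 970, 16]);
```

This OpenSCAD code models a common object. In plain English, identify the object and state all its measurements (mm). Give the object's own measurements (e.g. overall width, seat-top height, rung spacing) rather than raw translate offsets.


A bed frame 1911 mm long (x) by 970 mm wide (y). Four 83×83 mm corner posts, 442 mm tall, at the corners of the footprint. Four rails of 26 mm thickness and 146 mm height run between adjacent posts with their undersides at z = 238 mm, their outer faces flush with the outside of the frame (the two x-running rails run between the posts' inner faces; the two y-running rails run between the posts' inner faces). 10 slats, each 65 mm wide (x) and 16 mm thick, lie across the top of the two x-running rails, running the full 970 mm width of the frame in y; along x they sit between the end posts with a 99 mm gap after the −x posts and between neighbouring slats, leaving 105 mm before the +x posts.


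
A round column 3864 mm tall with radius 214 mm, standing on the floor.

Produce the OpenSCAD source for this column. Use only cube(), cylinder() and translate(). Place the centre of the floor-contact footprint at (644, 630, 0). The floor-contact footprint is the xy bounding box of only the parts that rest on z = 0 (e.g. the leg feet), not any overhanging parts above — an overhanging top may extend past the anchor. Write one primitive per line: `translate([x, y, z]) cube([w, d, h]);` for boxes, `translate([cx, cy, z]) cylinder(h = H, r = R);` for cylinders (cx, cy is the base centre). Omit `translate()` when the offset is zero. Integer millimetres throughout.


translate([644, 630, 0]) cylinder(h = 3864, r = 214);


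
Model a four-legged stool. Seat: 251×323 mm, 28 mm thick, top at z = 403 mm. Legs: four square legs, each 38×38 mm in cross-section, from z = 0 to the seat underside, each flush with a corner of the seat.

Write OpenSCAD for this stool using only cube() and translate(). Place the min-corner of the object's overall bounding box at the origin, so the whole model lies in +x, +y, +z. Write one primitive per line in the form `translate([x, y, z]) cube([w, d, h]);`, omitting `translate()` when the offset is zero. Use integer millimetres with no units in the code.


// leg_h = 403 - 28 = 375
translate([0, 0, 375]) cube([251, 323, 28]);
cube([38, 38, 375]);
translate([213, 0, 0]) cube([38, 38, 375]);
translate([0, 285, 0]) cube([38, 38, 375]);
translate([213, 285, 0]) cube([38, 38, 375]);


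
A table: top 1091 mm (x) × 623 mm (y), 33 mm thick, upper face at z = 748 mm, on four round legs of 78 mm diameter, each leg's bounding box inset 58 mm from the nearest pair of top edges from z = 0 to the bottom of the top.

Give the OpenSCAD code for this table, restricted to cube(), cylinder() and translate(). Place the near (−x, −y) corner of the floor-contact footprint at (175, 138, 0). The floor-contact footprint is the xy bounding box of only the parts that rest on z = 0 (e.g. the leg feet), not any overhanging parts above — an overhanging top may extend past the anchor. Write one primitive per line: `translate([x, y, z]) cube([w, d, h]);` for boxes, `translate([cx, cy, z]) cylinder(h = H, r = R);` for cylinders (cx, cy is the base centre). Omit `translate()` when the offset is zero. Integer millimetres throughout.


// leg_h = 748 - 33 = 715
translate([117, 80, 715]) cube([1091, 623, 33]);
translate([214, 177, 0]) cylinder(h = 715, r = 39);
translate([1111, 177, 0]) cylinder(h = 715, r = 39);
translate([214, 606, 0]) cylinder(h = 715, r = 39);
translate([1111, 606, 0]) cylinder(h = 715, r = 39);


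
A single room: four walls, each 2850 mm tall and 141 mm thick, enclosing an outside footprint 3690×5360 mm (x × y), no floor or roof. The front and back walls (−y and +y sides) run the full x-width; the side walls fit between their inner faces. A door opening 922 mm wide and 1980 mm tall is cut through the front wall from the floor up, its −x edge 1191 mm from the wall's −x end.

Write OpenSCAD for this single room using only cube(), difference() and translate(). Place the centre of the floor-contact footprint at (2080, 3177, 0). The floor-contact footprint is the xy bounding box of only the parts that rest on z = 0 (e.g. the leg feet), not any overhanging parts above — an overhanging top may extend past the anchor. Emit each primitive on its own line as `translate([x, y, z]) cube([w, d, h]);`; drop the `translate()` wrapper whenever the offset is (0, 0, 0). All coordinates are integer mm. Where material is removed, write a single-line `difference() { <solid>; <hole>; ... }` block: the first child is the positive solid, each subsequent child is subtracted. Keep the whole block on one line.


difference() { translate([235, 497, 0]) cube([3690, 141, 2850]); translate([1426, 497, 0]) cube([922, 141, 1980]); }
translate([235, 5716, 0]) cube([3690, 141, 2850]);
translate([235, 638, 0]) cube([141, 5078, 2850]);
translate([3784, 638, 0]) cube([141, 5078, 2850]);


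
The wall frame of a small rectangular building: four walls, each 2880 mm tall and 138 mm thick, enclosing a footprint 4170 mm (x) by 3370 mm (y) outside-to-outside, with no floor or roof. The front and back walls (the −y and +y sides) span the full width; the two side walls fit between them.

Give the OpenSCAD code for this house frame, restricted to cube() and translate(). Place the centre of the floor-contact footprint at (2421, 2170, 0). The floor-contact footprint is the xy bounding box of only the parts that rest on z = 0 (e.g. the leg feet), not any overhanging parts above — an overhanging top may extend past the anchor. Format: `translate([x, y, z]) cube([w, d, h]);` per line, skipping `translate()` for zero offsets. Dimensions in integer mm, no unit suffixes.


translate([336, 485, 0]) cube([4170, 138, 2880]);
translate([336, 3717, 0]) cube([4170, 138, 2880]);
translate([336, 623, 0]) cube([138, 3094, 2880]);
translate([4368, 623, 0]) cube([138, 3094, 2880]);


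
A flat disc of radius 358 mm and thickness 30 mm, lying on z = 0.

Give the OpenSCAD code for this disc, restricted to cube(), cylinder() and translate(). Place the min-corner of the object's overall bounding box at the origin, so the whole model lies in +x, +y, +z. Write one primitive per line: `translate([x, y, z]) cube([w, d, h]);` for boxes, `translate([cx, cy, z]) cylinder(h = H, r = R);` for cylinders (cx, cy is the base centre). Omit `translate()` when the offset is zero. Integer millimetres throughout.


translate([358, 358, 0]) cylinder(h = 30, r = 358);


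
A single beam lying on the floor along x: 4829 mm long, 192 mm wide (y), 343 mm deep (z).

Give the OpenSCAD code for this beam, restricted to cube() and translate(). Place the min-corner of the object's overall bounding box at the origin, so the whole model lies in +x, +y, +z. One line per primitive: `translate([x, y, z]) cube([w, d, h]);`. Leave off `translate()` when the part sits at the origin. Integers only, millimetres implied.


cube([4829, 192, 343]);
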